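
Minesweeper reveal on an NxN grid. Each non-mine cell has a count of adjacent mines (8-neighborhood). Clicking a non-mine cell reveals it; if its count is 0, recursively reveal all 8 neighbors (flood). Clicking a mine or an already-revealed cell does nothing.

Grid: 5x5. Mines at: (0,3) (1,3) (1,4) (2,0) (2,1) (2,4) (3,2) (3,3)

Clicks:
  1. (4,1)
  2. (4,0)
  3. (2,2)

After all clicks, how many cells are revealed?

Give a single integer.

Click 1 (4,1) count=1: revealed 1 new [(4,1)] -> total=1
Click 2 (4,0) count=0: revealed 3 new [(3,0) (3,1) (4,0)] -> total=4
Click 3 (2,2) count=4: revealed 1 new [(2,2)] -> total=5

Answer: 5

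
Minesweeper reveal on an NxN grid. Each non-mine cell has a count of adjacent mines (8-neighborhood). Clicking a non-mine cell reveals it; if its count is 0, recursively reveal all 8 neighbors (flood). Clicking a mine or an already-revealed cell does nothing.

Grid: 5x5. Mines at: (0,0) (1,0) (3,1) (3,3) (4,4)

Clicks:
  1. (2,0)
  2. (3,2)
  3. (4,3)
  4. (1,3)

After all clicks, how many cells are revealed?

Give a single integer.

Answer: 15

Derivation:
Click 1 (2,0) count=2: revealed 1 new [(2,0)] -> total=1
Click 2 (3,2) count=2: revealed 1 new [(3,2)] -> total=2
Click 3 (4,3) count=2: revealed 1 new [(4,3)] -> total=3
Click 4 (1,3) count=0: revealed 12 new [(0,1) (0,2) (0,3) (0,4) (1,1) (1,2) (1,3) (1,4) (2,1) (2,2) (2,3) (2,4)] -> total=15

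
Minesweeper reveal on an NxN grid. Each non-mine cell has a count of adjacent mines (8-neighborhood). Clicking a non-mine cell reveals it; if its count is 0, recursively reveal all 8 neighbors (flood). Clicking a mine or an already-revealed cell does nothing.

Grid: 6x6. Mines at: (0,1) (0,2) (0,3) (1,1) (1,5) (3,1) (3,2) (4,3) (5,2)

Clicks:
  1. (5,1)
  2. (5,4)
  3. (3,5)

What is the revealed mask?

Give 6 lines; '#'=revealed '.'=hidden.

Answer: ......
......
....##
....##
....##
.#..##

Derivation:
Click 1 (5,1) count=1: revealed 1 new [(5,1)] -> total=1
Click 2 (5,4) count=1: revealed 1 new [(5,4)] -> total=2
Click 3 (3,5) count=0: revealed 7 new [(2,4) (2,5) (3,4) (3,5) (4,4) (4,5) (5,5)] -> total=9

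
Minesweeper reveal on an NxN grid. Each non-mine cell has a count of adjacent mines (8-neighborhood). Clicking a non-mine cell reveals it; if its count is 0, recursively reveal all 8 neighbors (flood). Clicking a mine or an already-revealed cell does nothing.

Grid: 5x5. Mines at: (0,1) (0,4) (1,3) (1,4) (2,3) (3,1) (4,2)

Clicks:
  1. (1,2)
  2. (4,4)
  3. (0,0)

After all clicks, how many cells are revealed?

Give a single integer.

Answer: 6

Derivation:
Click 1 (1,2) count=3: revealed 1 new [(1,2)] -> total=1
Click 2 (4,4) count=0: revealed 4 new [(3,3) (3,4) (4,3) (4,4)] -> total=5
Click 3 (0,0) count=1: revealed 1 new [(0,0)] -> total=6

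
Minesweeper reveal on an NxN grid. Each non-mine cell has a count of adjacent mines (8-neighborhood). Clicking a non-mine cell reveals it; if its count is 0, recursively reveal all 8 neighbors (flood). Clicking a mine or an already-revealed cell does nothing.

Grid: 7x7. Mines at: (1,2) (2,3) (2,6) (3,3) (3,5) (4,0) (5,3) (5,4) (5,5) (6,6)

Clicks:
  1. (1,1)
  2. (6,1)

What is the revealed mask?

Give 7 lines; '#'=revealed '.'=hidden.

Answer: .......
.#.....
.......
.......
.......
###....
###....

Derivation:
Click 1 (1,1) count=1: revealed 1 new [(1,1)] -> total=1
Click 2 (6,1) count=0: revealed 6 new [(5,0) (5,1) (5,2) (6,0) (6,1) (6,2)] -> total=7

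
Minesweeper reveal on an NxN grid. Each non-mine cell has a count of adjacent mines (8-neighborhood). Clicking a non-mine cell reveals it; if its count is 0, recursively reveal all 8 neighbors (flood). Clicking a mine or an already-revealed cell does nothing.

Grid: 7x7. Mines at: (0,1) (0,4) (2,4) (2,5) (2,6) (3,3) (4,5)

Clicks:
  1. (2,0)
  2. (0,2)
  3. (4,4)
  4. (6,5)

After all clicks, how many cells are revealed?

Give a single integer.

Click 1 (2,0) count=0: revealed 28 new [(1,0) (1,1) (1,2) (2,0) (2,1) (2,2) (3,0) (3,1) (3,2) (4,0) (4,1) (4,2) (4,3) (4,4) (5,0) (5,1) (5,2) (5,3) (5,4) (5,5) (5,6) (6,0) (6,1) (6,2) (6,3) (6,4) (6,5) (6,6)] -> total=28
Click 2 (0,2) count=1: revealed 1 new [(0,2)] -> total=29
Click 3 (4,4) count=2: revealed 0 new [(none)] -> total=29
Click 4 (6,5) count=0: revealed 0 new [(none)] -> total=29

Answer: 29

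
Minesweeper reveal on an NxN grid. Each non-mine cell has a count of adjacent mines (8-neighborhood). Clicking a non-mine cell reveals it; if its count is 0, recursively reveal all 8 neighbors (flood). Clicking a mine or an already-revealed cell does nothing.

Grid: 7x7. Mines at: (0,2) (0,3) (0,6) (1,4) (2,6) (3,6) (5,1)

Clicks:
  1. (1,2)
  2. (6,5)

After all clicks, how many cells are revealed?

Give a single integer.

Answer: 35

Derivation:
Click 1 (1,2) count=2: revealed 1 new [(1,2)] -> total=1
Click 2 (6,5) count=0: revealed 34 new [(0,0) (0,1) (1,0) (1,1) (1,3) (2,0) (2,1) (2,2) (2,3) (2,4) (2,5) (3,0) (3,1) (3,2) (3,3) (3,4) (3,5) (4,0) (4,1) (4,2) (4,3) (4,4) (4,5) (4,6) (5,2) (5,3) (5,4) (5,5) (5,6) (6,2) (6,3) (6,4) (6,5) (6,6)] -> total=35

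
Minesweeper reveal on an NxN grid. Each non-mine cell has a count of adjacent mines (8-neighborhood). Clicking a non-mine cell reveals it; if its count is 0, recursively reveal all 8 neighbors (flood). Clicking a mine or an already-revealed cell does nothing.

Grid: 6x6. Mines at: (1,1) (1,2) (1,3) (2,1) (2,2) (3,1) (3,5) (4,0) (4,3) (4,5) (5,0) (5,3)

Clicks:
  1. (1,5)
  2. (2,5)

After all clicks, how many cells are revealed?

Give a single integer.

Click 1 (1,5) count=0: revealed 6 new [(0,4) (0,5) (1,4) (1,5) (2,4) (2,5)] -> total=6
Click 2 (2,5) count=1: revealed 0 new [(none)] -> total=6

Answer: 6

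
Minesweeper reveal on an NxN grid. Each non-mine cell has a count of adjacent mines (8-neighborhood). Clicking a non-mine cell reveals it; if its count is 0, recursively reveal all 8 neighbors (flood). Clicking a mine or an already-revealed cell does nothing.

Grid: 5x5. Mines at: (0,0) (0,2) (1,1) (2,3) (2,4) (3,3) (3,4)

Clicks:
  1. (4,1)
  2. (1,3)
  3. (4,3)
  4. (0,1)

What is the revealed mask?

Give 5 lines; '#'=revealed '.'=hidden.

Click 1 (4,1) count=0: revealed 9 new [(2,0) (2,1) (2,2) (3,0) (3,1) (3,2) (4,0) (4,1) (4,2)] -> total=9
Click 2 (1,3) count=3: revealed 1 new [(1,3)] -> total=10
Click 3 (4,3) count=2: revealed 1 new [(4,3)] -> total=11
Click 4 (0,1) count=3: revealed 1 new [(0,1)] -> total=12

Answer: .#...
...#.
###..
###..
####.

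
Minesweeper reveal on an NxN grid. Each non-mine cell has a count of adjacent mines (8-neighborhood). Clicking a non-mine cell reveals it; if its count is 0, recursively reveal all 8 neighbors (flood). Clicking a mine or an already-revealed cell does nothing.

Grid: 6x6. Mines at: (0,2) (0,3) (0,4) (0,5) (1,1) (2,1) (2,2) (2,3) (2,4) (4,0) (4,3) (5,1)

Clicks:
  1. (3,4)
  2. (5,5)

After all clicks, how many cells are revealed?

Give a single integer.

Click 1 (3,4) count=3: revealed 1 new [(3,4)] -> total=1
Click 2 (5,5) count=0: revealed 5 new [(3,5) (4,4) (4,5) (5,4) (5,5)] -> total=6

Answer: 6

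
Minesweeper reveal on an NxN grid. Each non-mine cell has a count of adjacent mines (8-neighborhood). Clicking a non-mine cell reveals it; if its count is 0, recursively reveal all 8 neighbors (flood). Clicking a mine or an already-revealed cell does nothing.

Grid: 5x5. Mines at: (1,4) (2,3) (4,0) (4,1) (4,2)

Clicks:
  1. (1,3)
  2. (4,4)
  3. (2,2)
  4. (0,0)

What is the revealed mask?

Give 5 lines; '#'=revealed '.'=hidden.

Answer: ####.
####.
###..
#####
...##

Derivation:
Click 1 (1,3) count=2: revealed 1 new [(1,3)] -> total=1
Click 2 (4,4) count=0: revealed 4 new [(3,3) (3,4) (4,3) (4,4)] -> total=5
Click 3 (2,2) count=1: revealed 1 new [(2,2)] -> total=6
Click 4 (0,0) count=0: revealed 12 new [(0,0) (0,1) (0,2) (0,3) (1,0) (1,1) (1,2) (2,0) (2,1) (3,0) (3,1) (3,2)] -> total=18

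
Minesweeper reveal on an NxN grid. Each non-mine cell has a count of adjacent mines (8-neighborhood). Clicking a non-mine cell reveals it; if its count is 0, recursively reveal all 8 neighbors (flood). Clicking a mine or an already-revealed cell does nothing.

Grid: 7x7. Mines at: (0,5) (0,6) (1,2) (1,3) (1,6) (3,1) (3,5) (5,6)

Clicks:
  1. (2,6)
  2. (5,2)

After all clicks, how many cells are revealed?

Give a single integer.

Click 1 (2,6) count=2: revealed 1 new [(2,6)] -> total=1
Click 2 (5,2) count=0: revealed 24 new [(2,2) (2,3) (2,4) (3,2) (3,3) (3,4) (4,0) (4,1) (4,2) (4,3) (4,4) (4,5) (5,0) (5,1) (5,2) (5,3) (5,4) (5,5) (6,0) (6,1) (6,2) (6,3) (6,4) (6,5)] -> total=25

Answer: 25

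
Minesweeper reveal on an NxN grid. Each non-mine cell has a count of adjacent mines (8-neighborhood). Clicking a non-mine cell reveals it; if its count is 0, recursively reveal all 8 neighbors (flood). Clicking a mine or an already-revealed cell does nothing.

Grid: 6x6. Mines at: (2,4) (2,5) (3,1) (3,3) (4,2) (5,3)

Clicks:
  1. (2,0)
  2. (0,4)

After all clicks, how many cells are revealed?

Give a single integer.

Click 1 (2,0) count=1: revealed 1 new [(2,0)] -> total=1
Click 2 (0,4) count=0: revealed 15 new [(0,0) (0,1) (0,2) (0,3) (0,4) (0,5) (1,0) (1,1) (1,2) (1,3) (1,4) (1,5) (2,1) (2,2) (2,3)] -> total=16

Answer: 16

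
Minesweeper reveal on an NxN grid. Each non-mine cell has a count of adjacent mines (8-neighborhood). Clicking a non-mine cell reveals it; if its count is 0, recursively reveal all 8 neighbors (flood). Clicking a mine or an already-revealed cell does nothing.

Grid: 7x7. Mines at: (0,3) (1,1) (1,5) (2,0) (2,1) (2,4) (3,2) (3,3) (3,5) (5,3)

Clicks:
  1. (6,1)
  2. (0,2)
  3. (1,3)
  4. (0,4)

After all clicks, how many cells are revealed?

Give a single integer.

Answer: 14

Derivation:
Click 1 (6,1) count=0: revealed 11 new [(3,0) (3,1) (4,0) (4,1) (4,2) (5,0) (5,1) (5,2) (6,0) (6,1) (6,2)] -> total=11
Click 2 (0,2) count=2: revealed 1 new [(0,2)] -> total=12
Click 3 (1,3) count=2: revealed 1 new [(1,3)] -> total=13
Click 4 (0,4) count=2: revealed 1 new [(0,4)] -> total=14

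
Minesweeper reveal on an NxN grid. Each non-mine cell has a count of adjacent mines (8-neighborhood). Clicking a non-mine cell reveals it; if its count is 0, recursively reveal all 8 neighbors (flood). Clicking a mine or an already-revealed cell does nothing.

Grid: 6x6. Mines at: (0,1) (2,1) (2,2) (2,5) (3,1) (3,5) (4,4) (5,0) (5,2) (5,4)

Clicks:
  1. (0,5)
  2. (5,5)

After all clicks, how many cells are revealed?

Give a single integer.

Click 1 (0,5) count=0: revealed 8 new [(0,2) (0,3) (0,4) (0,5) (1,2) (1,3) (1,4) (1,5)] -> total=8
Click 2 (5,5) count=2: revealed 1 new [(5,5)] -> total=9

Answer: 9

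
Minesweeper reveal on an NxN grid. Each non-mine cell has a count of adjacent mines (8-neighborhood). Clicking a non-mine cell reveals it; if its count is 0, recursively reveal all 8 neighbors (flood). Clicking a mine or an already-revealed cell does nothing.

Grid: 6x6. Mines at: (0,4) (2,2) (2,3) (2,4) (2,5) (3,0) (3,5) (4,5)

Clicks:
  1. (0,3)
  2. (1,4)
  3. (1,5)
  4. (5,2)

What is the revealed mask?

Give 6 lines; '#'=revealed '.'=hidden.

Click 1 (0,3) count=1: revealed 1 new [(0,3)] -> total=1
Click 2 (1,4) count=4: revealed 1 new [(1,4)] -> total=2
Click 3 (1,5) count=3: revealed 1 new [(1,5)] -> total=3
Click 4 (5,2) count=0: revealed 14 new [(3,1) (3,2) (3,3) (3,4) (4,0) (4,1) (4,2) (4,3) (4,4) (5,0) (5,1) (5,2) (5,3) (5,4)] -> total=17

Answer: ...#..
....##
......
.####.
#####.
#####.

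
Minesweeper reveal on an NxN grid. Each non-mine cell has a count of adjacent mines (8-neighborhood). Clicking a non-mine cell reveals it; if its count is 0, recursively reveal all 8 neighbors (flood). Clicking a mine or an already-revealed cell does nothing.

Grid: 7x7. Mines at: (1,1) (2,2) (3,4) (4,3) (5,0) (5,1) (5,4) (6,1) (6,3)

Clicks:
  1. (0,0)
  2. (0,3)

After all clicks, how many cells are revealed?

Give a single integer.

Click 1 (0,0) count=1: revealed 1 new [(0,0)] -> total=1
Click 2 (0,3) count=0: revealed 22 new [(0,2) (0,3) (0,4) (0,5) (0,6) (1,2) (1,3) (1,4) (1,5) (1,6) (2,3) (2,4) (2,5) (2,6) (3,5) (3,6) (4,5) (4,6) (5,5) (5,6) (6,5) (6,6)] -> total=23

Answer: 23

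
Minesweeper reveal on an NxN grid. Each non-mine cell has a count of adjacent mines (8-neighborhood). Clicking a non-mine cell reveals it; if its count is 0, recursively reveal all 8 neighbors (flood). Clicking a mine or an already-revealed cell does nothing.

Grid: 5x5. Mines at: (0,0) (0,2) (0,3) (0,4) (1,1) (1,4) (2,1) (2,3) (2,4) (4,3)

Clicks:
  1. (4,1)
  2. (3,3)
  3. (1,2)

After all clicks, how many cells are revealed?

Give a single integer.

Click 1 (4,1) count=0: revealed 6 new [(3,0) (3,1) (3,2) (4,0) (4,1) (4,2)] -> total=6
Click 2 (3,3) count=3: revealed 1 new [(3,3)] -> total=7
Click 3 (1,2) count=5: revealed 1 new [(1,2)] -> total=8

Answer: 8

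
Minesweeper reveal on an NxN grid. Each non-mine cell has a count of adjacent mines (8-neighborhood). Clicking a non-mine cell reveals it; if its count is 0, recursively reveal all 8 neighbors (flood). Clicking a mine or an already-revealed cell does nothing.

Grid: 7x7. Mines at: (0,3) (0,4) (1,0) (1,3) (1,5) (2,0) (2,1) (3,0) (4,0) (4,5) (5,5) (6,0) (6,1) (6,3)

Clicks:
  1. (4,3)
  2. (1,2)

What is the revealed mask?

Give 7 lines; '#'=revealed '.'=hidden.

Answer: .......
..#....
..###..
.####..
.####..
.####..
.......

Derivation:
Click 1 (4,3) count=0: revealed 15 new [(2,2) (2,3) (2,4) (3,1) (3,2) (3,3) (3,4) (4,1) (4,2) (4,3) (4,4) (5,1) (5,2) (5,3) (5,4)] -> total=15
Click 2 (1,2) count=3: revealed 1 new [(1,2)] -> total=16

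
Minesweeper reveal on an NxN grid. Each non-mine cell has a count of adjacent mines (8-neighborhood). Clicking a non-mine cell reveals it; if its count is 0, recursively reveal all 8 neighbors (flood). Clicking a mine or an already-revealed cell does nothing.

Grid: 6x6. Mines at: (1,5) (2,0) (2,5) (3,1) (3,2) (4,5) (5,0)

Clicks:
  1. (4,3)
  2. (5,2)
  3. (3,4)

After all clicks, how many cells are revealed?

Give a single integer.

Click 1 (4,3) count=1: revealed 1 new [(4,3)] -> total=1
Click 2 (5,2) count=0: revealed 7 new [(4,1) (4,2) (4,4) (5,1) (5,2) (5,3) (5,4)] -> total=8
Click 3 (3,4) count=2: revealed 1 new [(3,4)] -> total=9

Answer: 9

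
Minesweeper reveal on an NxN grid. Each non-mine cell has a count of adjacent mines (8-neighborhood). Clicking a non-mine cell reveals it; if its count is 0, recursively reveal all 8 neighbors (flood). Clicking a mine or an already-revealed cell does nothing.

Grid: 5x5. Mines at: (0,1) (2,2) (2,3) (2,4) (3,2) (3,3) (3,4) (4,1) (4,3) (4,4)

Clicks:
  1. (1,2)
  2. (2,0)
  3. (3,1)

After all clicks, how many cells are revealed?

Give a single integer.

Answer: 7

Derivation:
Click 1 (1,2) count=3: revealed 1 new [(1,2)] -> total=1
Click 2 (2,0) count=0: revealed 6 new [(1,0) (1,1) (2,0) (2,1) (3,0) (3,1)] -> total=7
Click 3 (3,1) count=3: revealed 0 new [(none)] -> total=7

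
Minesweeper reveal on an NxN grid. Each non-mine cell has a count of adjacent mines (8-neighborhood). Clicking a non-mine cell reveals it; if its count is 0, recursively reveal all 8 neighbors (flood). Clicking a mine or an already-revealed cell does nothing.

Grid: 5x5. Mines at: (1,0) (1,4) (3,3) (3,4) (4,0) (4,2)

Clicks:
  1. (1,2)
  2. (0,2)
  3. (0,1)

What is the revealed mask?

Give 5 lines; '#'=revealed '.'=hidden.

Answer: .###.
.###.
.###.
.....
.....

Derivation:
Click 1 (1,2) count=0: revealed 9 new [(0,1) (0,2) (0,3) (1,1) (1,2) (1,3) (2,1) (2,2) (2,3)] -> total=9
Click 2 (0,2) count=0: revealed 0 new [(none)] -> total=9
Click 3 (0,1) count=1: revealed 0 new [(none)] -> total=9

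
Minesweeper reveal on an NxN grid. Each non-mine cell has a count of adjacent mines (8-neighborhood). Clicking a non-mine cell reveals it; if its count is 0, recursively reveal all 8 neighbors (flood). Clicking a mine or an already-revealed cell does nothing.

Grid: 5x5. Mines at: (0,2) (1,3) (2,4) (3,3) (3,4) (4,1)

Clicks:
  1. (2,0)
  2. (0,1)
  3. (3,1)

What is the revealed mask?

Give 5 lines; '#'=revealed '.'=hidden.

Answer: ##...
###..
###..
###..
.....

Derivation:
Click 1 (2,0) count=0: revealed 11 new [(0,0) (0,1) (1,0) (1,1) (1,2) (2,0) (2,1) (2,2) (3,0) (3,1) (3,2)] -> total=11
Click 2 (0,1) count=1: revealed 0 new [(none)] -> total=11
Click 3 (3,1) count=1: revealed 0 new [(none)] -> total=11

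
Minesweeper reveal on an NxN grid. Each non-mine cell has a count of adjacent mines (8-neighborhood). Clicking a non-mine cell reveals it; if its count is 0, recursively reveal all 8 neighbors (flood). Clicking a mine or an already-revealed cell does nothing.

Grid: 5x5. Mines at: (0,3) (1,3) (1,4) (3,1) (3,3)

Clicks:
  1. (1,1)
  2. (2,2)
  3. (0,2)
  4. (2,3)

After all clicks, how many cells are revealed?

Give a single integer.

Click 1 (1,1) count=0: revealed 9 new [(0,0) (0,1) (0,2) (1,0) (1,1) (1,2) (2,0) (2,1) (2,2)] -> total=9
Click 2 (2,2) count=3: revealed 0 new [(none)] -> total=9
Click 3 (0,2) count=2: revealed 0 new [(none)] -> total=9
Click 4 (2,3) count=3: revealed 1 new [(2,3)] -> total=10

Answer: 10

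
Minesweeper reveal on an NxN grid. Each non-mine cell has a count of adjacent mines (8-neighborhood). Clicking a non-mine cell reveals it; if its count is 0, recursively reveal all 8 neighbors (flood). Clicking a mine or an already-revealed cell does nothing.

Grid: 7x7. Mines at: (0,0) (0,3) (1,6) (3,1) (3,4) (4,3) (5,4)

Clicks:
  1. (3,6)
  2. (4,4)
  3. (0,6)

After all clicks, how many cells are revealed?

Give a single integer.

Answer: 12

Derivation:
Click 1 (3,6) count=0: revealed 10 new [(2,5) (2,6) (3,5) (3,6) (4,5) (4,6) (5,5) (5,6) (6,5) (6,6)] -> total=10
Click 2 (4,4) count=3: revealed 1 new [(4,4)] -> total=11
Click 3 (0,6) count=1: revealed 1 new [(0,6)] -> total=12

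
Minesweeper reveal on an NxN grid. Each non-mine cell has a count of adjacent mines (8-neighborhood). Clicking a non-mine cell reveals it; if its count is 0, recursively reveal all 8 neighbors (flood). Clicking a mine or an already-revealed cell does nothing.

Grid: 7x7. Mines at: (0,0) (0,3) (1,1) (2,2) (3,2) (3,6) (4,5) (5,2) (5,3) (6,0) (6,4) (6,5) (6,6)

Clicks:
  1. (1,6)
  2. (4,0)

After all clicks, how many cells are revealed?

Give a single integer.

Click 1 (1,6) count=0: revealed 14 new [(0,4) (0,5) (0,6) (1,3) (1,4) (1,5) (1,6) (2,3) (2,4) (2,5) (2,6) (3,3) (3,4) (3,5)] -> total=14
Click 2 (4,0) count=0: revealed 8 new [(2,0) (2,1) (3,0) (3,1) (4,0) (4,1) (5,0) (5,1)] -> total=22

Answer: 22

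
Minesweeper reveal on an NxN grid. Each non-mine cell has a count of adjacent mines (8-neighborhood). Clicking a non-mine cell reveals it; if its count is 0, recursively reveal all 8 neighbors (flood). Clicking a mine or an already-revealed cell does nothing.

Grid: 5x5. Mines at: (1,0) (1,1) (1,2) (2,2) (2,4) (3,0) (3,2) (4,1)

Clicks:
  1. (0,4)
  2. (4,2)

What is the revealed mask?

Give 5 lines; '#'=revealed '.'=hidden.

Answer: ...##
...##
.....
.....
..#..

Derivation:
Click 1 (0,4) count=0: revealed 4 new [(0,3) (0,4) (1,3) (1,4)] -> total=4
Click 2 (4,2) count=2: revealed 1 new [(4,2)] -> total=5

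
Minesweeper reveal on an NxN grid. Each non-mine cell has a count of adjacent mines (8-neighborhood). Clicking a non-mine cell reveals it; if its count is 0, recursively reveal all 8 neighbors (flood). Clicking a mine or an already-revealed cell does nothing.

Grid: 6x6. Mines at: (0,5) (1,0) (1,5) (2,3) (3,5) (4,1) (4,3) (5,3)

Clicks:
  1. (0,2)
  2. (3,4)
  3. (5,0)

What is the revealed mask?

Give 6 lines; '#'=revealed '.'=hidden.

Answer: .####.
.####.
......
....#.
......
#.....

Derivation:
Click 1 (0,2) count=0: revealed 8 new [(0,1) (0,2) (0,3) (0,4) (1,1) (1,2) (1,3) (1,4)] -> total=8
Click 2 (3,4) count=3: revealed 1 new [(3,4)] -> total=9
Click 3 (5,0) count=1: revealed 1 new [(5,0)] -> total=10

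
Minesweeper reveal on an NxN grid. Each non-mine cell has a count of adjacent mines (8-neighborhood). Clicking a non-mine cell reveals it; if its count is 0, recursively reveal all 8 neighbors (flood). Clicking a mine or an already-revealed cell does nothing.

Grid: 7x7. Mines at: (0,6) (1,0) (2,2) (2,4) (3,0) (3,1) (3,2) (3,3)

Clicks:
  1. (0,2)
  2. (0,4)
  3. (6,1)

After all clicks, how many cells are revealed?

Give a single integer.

Click 1 (0,2) count=0: revealed 10 new [(0,1) (0,2) (0,3) (0,4) (0,5) (1,1) (1,2) (1,3) (1,4) (1,5)] -> total=10
Click 2 (0,4) count=0: revealed 0 new [(none)] -> total=10
Click 3 (6,1) count=0: revealed 27 new [(1,6) (2,5) (2,6) (3,4) (3,5) (3,6) (4,0) (4,1) (4,2) (4,3) (4,4) (4,5) (4,6) (5,0) (5,1) (5,2) (5,3) (5,4) (5,5) (5,6) (6,0) (6,1) (6,2) (6,3) (6,4) (6,5) (6,6)] -> total=37

Answer: 37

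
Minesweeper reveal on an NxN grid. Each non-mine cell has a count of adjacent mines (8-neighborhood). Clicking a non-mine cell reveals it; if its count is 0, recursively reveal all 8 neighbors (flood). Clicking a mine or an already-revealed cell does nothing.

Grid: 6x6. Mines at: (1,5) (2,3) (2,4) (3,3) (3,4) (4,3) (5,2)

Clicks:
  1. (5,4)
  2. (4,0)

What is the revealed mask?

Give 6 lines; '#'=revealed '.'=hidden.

Answer: #####.
#####.
###...
###...
###...
##..#.

Derivation:
Click 1 (5,4) count=1: revealed 1 new [(5,4)] -> total=1
Click 2 (4,0) count=0: revealed 21 new [(0,0) (0,1) (0,2) (0,3) (0,4) (1,0) (1,1) (1,2) (1,3) (1,4) (2,0) (2,1) (2,2) (3,0) (3,1) (3,2) (4,0) (4,1) (4,2) (5,0) (5,1)] -> total=22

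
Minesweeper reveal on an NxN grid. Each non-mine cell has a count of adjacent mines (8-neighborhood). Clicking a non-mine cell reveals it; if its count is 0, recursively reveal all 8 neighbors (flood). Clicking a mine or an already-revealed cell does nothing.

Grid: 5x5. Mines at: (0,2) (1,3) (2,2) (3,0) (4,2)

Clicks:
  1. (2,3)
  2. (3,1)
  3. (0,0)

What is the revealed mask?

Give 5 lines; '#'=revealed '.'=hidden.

Click 1 (2,3) count=2: revealed 1 new [(2,3)] -> total=1
Click 2 (3,1) count=3: revealed 1 new [(3,1)] -> total=2
Click 3 (0,0) count=0: revealed 6 new [(0,0) (0,1) (1,0) (1,1) (2,0) (2,1)] -> total=8

Answer: ##...
##...
##.#.
.#...
.....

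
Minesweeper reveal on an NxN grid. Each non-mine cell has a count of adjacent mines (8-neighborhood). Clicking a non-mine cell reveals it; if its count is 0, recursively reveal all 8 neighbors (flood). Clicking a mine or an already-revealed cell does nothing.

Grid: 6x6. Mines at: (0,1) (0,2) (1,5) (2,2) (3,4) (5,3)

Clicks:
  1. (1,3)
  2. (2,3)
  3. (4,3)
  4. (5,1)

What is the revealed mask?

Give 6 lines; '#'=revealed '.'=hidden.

Click 1 (1,3) count=2: revealed 1 new [(1,3)] -> total=1
Click 2 (2,3) count=2: revealed 1 new [(2,3)] -> total=2
Click 3 (4,3) count=2: revealed 1 new [(4,3)] -> total=3
Click 4 (5,1) count=0: revealed 13 new [(1,0) (1,1) (2,0) (2,1) (3,0) (3,1) (3,2) (4,0) (4,1) (4,2) (5,0) (5,1) (5,2)] -> total=16

Answer: ......
##.#..
##.#..
###...
####..
###...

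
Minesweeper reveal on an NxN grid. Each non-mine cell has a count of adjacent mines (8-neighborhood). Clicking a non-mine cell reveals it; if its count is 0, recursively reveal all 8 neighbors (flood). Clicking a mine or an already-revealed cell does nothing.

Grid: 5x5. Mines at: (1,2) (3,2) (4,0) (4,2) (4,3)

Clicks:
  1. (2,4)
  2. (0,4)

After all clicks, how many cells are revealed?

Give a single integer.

Answer: 8

Derivation:
Click 1 (2,4) count=0: revealed 8 new [(0,3) (0,4) (1,3) (1,4) (2,3) (2,4) (3,3) (3,4)] -> total=8
Click 2 (0,4) count=0: revealed 0 new [(none)] -> total=8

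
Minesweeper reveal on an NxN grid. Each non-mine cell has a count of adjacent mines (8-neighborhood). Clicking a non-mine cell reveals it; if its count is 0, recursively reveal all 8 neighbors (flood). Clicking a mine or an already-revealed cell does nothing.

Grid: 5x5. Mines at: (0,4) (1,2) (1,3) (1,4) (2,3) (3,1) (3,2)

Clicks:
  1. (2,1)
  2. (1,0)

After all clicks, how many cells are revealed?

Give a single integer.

Answer: 6

Derivation:
Click 1 (2,1) count=3: revealed 1 new [(2,1)] -> total=1
Click 2 (1,0) count=0: revealed 5 new [(0,0) (0,1) (1,0) (1,1) (2,0)] -> total=6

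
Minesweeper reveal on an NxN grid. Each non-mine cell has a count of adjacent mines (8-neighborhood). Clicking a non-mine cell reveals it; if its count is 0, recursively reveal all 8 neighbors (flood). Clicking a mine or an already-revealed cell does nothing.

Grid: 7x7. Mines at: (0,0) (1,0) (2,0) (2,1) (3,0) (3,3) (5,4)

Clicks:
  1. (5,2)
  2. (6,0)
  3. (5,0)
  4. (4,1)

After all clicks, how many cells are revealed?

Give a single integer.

Click 1 (5,2) count=0: revealed 12 new [(4,0) (4,1) (4,2) (4,3) (5,0) (5,1) (5,2) (5,3) (6,0) (6,1) (6,2) (6,3)] -> total=12
Click 2 (6,0) count=0: revealed 0 new [(none)] -> total=12
Click 3 (5,0) count=0: revealed 0 new [(none)] -> total=12
Click 4 (4,1) count=1: revealed 0 new [(none)] -> total=12

Answer: 12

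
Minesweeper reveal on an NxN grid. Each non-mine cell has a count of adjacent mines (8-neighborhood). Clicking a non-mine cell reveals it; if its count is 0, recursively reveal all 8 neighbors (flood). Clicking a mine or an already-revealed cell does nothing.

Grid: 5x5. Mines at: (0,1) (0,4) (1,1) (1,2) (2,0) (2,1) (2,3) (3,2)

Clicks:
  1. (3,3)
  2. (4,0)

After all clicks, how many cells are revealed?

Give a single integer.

Answer: 5

Derivation:
Click 1 (3,3) count=2: revealed 1 new [(3,3)] -> total=1
Click 2 (4,0) count=0: revealed 4 new [(3,0) (3,1) (4,0) (4,1)] -> total=5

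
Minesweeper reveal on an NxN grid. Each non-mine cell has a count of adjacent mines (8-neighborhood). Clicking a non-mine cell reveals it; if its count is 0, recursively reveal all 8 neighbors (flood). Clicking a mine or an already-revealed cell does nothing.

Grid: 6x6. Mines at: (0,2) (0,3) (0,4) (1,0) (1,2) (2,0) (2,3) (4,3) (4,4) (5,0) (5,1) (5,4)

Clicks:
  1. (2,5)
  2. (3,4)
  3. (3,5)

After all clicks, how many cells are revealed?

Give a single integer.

Answer: 6

Derivation:
Click 1 (2,5) count=0: revealed 6 new [(1,4) (1,5) (2,4) (2,5) (3,4) (3,5)] -> total=6
Click 2 (3,4) count=3: revealed 0 new [(none)] -> total=6
Click 3 (3,5) count=1: revealed 0 new [(none)] -> total=6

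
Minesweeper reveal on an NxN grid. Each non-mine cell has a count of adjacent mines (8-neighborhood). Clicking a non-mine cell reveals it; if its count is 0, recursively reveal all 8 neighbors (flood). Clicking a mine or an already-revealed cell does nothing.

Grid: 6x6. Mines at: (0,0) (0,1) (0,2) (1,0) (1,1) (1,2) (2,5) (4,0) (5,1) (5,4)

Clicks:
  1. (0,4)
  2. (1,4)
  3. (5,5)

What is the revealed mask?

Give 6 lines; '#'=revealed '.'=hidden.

Click 1 (0,4) count=0: revealed 6 new [(0,3) (0,4) (0,5) (1,3) (1,4) (1,5)] -> total=6
Click 2 (1,4) count=1: revealed 0 new [(none)] -> total=6
Click 3 (5,5) count=1: revealed 1 new [(5,5)] -> total=7

Answer: ...###
...###
......
......
......
.....#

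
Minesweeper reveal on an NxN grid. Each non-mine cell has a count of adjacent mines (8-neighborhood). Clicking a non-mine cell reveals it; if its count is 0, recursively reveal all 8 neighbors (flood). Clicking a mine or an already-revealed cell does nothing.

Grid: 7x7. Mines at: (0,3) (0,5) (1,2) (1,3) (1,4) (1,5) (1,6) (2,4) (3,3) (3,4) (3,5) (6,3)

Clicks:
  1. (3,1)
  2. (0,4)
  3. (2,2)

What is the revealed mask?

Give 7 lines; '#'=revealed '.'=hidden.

Click 1 (3,1) count=0: revealed 19 new [(0,0) (0,1) (1,0) (1,1) (2,0) (2,1) (2,2) (3,0) (3,1) (3,2) (4,0) (4,1) (4,2) (5,0) (5,1) (5,2) (6,0) (6,1) (6,2)] -> total=19
Click 2 (0,4) count=5: revealed 1 new [(0,4)] -> total=20
Click 3 (2,2) count=3: revealed 0 new [(none)] -> total=20

Answer: ##..#..
##.....
###....
###....
###....
###....
###....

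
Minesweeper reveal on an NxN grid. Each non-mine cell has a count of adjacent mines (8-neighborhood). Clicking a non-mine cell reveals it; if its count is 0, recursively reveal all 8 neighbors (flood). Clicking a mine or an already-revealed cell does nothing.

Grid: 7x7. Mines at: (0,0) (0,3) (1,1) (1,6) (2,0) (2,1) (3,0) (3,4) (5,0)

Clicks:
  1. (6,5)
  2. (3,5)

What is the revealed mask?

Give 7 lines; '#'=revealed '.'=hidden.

Click 1 (6,5) count=0: revealed 25 new [(2,5) (2,6) (3,1) (3,2) (3,3) (3,5) (3,6) (4,1) (4,2) (4,3) (4,4) (4,5) (4,6) (5,1) (5,2) (5,3) (5,4) (5,5) (5,6) (6,1) (6,2) (6,3) (6,4) (6,5) (6,6)] -> total=25
Click 2 (3,5) count=1: revealed 0 new [(none)] -> total=25

Answer: .......
.......
.....##
.###.##
.######
.######
.######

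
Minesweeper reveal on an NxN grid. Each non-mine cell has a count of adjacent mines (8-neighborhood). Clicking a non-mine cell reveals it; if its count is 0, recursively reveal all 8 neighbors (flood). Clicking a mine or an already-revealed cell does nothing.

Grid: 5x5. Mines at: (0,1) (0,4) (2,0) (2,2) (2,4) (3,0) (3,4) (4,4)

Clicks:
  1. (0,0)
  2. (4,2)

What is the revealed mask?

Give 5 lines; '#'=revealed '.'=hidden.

Answer: #....
.....
.....
.###.
.###.

Derivation:
Click 1 (0,0) count=1: revealed 1 new [(0,0)] -> total=1
Click 2 (4,2) count=0: revealed 6 new [(3,1) (3,2) (3,3) (4,1) (4,2) (4,3)] -> total=7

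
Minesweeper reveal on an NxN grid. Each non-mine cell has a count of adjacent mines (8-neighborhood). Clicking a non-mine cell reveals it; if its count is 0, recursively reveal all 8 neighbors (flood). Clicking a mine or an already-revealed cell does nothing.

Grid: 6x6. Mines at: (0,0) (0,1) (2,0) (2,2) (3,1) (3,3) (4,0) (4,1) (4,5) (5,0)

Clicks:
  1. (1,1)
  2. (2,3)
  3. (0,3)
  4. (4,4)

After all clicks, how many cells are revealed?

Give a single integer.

Click 1 (1,1) count=4: revealed 1 new [(1,1)] -> total=1
Click 2 (2,3) count=2: revealed 1 new [(2,3)] -> total=2
Click 3 (0,3) count=0: revealed 12 new [(0,2) (0,3) (0,4) (0,5) (1,2) (1,3) (1,4) (1,5) (2,4) (2,5) (3,4) (3,5)] -> total=14
Click 4 (4,4) count=2: revealed 1 new [(4,4)] -> total=15

Answer: 15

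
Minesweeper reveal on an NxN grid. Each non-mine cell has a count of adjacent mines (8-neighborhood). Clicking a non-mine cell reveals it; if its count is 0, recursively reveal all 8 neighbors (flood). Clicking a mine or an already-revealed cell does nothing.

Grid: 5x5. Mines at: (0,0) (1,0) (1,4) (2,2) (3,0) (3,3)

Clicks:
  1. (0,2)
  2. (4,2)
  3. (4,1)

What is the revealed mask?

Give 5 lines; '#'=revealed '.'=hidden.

Answer: .###.
.###.
.....
.....
.##..

Derivation:
Click 1 (0,2) count=0: revealed 6 new [(0,1) (0,2) (0,3) (1,1) (1,2) (1,3)] -> total=6
Click 2 (4,2) count=1: revealed 1 new [(4,2)] -> total=7
Click 3 (4,1) count=1: revealed 1 new [(4,1)] -> total=8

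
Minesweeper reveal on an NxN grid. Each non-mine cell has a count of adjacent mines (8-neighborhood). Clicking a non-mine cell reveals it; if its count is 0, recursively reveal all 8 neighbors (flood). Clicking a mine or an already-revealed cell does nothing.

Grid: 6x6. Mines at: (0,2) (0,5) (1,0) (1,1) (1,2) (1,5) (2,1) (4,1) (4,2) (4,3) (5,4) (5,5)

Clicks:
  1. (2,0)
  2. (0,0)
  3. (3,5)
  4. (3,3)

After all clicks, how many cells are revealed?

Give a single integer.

Answer: 9

Derivation:
Click 1 (2,0) count=3: revealed 1 new [(2,0)] -> total=1
Click 2 (0,0) count=2: revealed 1 new [(0,0)] -> total=2
Click 3 (3,5) count=0: revealed 6 new [(2,4) (2,5) (3,4) (3,5) (4,4) (4,5)] -> total=8
Click 4 (3,3) count=2: revealed 1 new [(3,3)] -> total=9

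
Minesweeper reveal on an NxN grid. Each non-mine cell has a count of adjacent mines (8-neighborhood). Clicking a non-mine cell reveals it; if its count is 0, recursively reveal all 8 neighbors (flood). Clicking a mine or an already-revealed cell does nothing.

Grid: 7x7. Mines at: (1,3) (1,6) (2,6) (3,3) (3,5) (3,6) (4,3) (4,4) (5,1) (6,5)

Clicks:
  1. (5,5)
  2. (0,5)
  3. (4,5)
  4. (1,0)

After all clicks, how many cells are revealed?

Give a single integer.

Answer: 18

Derivation:
Click 1 (5,5) count=2: revealed 1 new [(5,5)] -> total=1
Click 2 (0,5) count=1: revealed 1 new [(0,5)] -> total=2
Click 3 (4,5) count=3: revealed 1 new [(4,5)] -> total=3
Click 4 (1,0) count=0: revealed 15 new [(0,0) (0,1) (0,2) (1,0) (1,1) (1,2) (2,0) (2,1) (2,2) (3,0) (3,1) (3,2) (4,0) (4,1) (4,2)] -> total=18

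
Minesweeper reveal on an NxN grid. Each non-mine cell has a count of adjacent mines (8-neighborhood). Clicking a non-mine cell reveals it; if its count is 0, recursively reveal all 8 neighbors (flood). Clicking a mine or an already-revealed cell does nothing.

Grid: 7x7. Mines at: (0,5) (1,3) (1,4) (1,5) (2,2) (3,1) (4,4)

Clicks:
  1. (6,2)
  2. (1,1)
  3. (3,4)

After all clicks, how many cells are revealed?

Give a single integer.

Answer: 26

Derivation:
Click 1 (6,2) count=0: revealed 24 new [(2,5) (2,6) (3,5) (3,6) (4,0) (4,1) (4,2) (4,3) (4,5) (4,6) (5,0) (5,1) (5,2) (5,3) (5,4) (5,5) (5,6) (6,0) (6,1) (6,2) (6,3) (6,4) (6,5) (6,6)] -> total=24
Click 2 (1,1) count=1: revealed 1 new [(1,1)] -> total=25
Click 3 (3,4) count=1: revealed 1 new [(3,4)] -> total=26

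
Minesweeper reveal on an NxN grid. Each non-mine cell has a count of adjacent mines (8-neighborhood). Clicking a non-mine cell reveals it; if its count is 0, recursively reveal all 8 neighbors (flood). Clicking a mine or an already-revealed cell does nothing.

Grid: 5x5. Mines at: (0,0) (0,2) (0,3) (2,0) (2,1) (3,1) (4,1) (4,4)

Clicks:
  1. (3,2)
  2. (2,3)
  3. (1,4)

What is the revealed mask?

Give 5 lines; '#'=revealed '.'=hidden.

Click 1 (3,2) count=3: revealed 1 new [(3,2)] -> total=1
Click 2 (2,3) count=0: revealed 8 new [(1,2) (1,3) (1,4) (2,2) (2,3) (2,4) (3,3) (3,4)] -> total=9
Click 3 (1,4) count=1: revealed 0 new [(none)] -> total=9

Answer: .....
..###
..###
..###
.....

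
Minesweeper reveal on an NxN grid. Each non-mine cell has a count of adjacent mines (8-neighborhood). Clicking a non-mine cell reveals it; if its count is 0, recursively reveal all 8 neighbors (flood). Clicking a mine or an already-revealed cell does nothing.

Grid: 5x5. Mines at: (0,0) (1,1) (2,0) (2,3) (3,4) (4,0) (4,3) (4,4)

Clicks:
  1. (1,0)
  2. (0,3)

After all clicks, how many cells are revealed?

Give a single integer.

Answer: 7

Derivation:
Click 1 (1,0) count=3: revealed 1 new [(1,0)] -> total=1
Click 2 (0,3) count=0: revealed 6 new [(0,2) (0,3) (0,4) (1,2) (1,3) (1,4)] -> total=7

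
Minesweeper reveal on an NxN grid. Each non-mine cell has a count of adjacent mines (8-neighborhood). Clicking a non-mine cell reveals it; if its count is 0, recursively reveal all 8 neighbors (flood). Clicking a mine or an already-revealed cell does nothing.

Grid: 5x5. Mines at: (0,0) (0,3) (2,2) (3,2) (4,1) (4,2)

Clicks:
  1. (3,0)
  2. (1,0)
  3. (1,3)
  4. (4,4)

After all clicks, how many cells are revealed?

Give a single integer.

Answer: 10

Derivation:
Click 1 (3,0) count=1: revealed 1 new [(3,0)] -> total=1
Click 2 (1,0) count=1: revealed 1 new [(1,0)] -> total=2
Click 3 (1,3) count=2: revealed 1 new [(1,3)] -> total=3
Click 4 (4,4) count=0: revealed 7 new [(1,4) (2,3) (2,4) (3,3) (3,4) (4,3) (4,4)] -> total=10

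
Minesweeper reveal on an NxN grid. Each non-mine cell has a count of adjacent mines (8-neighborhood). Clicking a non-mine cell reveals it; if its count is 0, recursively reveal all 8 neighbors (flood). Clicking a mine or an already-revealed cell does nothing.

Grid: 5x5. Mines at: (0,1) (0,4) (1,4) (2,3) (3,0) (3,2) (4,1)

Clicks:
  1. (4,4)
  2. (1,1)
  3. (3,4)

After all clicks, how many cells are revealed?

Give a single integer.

Answer: 5

Derivation:
Click 1 (4,4) count=0: revealed 4 new [(3,3) (3,4) (4,3) (4,4)] -> total=4
Click 2 (1,1) count=1: revealed 1 new [(1,1)] -> total=5
Click 3 (3,4) count=1: revealed 0 new [(none)] -> total=5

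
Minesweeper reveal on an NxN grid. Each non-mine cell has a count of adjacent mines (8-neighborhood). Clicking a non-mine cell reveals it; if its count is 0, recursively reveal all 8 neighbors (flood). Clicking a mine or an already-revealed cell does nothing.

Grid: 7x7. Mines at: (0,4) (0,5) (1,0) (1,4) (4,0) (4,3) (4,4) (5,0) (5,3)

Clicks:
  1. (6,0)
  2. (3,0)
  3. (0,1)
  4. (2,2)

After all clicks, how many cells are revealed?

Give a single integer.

Click 1 (6,0) count=1: revealed 1 new [(6,0)] -> total=1
Click 2 (3,0) count=1: revealed 1 new [(3,0)] -> total=2
Click 3 (0,1) count=1: revealed 1 new [(0,1)] -> total=3
Click 4 (2,2) count=0: revealed 11 new [(0,2) (0,3) (1,1) (1,2) (1,3) (2,1) (2,2) (2,3) (3,1) (3,2) (3,3)] -> total=14

Answer: 14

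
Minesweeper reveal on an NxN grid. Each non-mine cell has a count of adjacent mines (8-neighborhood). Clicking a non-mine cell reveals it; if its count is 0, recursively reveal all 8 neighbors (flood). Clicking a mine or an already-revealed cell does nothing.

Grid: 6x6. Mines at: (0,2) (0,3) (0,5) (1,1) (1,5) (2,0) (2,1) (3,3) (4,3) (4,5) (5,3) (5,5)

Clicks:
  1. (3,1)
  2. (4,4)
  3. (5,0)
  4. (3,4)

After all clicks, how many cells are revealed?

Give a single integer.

Answer: 11

Derivation:
Click 1 (3,1) count=2: revealed 1 new [(3,1)] -> total=1
Click 2 (4,4) count=5: revealed 1 new [(4,4)] -> total=2
Click 3 (5,0) count=0: revealed 8 new [(3,0) (3,2) (4,0) (4,1) (4,2) (5,0) (5,1) (5,2)] -> total=10
Click 4 (3,4) count=3: revealed 1 new [(3,4)] -> total=11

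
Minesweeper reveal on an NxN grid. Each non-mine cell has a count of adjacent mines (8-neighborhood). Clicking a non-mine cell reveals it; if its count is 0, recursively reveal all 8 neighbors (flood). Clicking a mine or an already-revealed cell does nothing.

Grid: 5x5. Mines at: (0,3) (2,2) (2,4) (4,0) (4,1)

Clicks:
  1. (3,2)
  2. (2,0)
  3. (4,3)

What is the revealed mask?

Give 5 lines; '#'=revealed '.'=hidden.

Click 1 (3,2) count=2: revealed 1 new [(3,2)] -> total=1
Click 2 (2,0) count=0: revealed 10 new [(0,0) (0,1) (0,2) (1,0) (1,1) (1,2) (2,0) (2,1) (3,0) (3,1)] -> total=11
Click 3 (4,3) count=0: revealed 5 new [(3,3) (3,4) (4,2) (4,3) (4,4)] -> total=16

Answer: ###..
###..
##...
#####
..###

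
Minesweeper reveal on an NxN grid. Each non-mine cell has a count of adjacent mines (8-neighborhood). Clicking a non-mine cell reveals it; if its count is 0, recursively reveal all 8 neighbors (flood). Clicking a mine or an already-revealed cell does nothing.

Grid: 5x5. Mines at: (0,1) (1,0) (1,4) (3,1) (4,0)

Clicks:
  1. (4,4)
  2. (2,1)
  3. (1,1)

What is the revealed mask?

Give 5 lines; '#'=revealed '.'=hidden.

Answer: .....
.#...
.####
..###
..###

Derivation:
Click 1 (4,4) count=0: revealed 9 new [(2,2) (2,3) (2,4) (3,2) (3,3) (3,4) (4,2) (4,3) (4,4)] -> total=9
Click 2 (2,1) count=2: revealed 1 new [(2,1)] -> total=10
Click 3 (1,1) count=2: revealed 1 new [(1,1)] -> total=11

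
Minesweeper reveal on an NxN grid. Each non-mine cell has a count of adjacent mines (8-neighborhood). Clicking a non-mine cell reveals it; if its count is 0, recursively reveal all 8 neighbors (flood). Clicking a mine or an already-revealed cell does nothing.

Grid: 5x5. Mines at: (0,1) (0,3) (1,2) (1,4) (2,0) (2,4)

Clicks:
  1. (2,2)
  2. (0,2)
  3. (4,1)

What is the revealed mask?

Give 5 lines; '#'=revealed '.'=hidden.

Answer: ..#..
.....
.###.
#####
#####

Derivation:
Click 1 (2,2) count=1: revealed 1 new [(2,2)] -> total=1
Click 2 (0,2) count=3: revealed 1 new [(0,2)] -> total=2
Click 3 (4,1) count=0: revealed 12 new [(2,1) (2,3) (3,0) (3,1) (3,2) (3,3) (3,4) (4,0) (4,1) (4,2) (4,3) (4,4)] -> total=14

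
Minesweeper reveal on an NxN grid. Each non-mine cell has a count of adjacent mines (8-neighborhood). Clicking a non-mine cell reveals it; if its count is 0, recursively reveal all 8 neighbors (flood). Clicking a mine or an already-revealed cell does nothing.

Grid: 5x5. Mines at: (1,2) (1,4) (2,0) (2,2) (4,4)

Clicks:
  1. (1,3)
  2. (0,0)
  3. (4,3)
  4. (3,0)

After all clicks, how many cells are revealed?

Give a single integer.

Click 1 (1,3) count=3: revealed 1 new [(1,3)] -> total=1
Click 2 (0,0) count=0: revealed 4 new [(0,0) (0,1) (1,0) (1,1)] -> total=5
Click 3 (4,3) count=1: revealed 1 new [(4,3)] -> total=6
Click 4 (3,0) count=1: revealed 1 new [(3,0)] -> total=7

Answer: 7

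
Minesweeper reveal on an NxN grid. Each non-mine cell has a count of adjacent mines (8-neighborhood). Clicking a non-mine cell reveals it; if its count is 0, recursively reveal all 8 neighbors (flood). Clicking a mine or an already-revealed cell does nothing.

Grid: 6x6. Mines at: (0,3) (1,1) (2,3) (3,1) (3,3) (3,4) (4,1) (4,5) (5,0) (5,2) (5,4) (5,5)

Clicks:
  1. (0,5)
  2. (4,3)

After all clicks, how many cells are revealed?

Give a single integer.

Click 1 (0,5) count=0: revealed 6 new [(0,4) (0,5) (1,4) (1,5) (2,4) (2,5)] -> total=6
Click 2 (4,3) count=4: revealed 1 new [(4,3)] -> total=7

Answer: 7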